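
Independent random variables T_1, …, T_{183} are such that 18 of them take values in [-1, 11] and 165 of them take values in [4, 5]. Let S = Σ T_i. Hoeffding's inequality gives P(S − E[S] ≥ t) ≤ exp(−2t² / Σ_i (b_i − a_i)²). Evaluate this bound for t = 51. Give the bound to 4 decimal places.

Σ(b_i − a_i)² = 18·12² + 165·1² = 2757.
Exponent = 2·51² / 2757 = 1.88683.
Bound = exp(−1.88683) = 0.15155.

0.1516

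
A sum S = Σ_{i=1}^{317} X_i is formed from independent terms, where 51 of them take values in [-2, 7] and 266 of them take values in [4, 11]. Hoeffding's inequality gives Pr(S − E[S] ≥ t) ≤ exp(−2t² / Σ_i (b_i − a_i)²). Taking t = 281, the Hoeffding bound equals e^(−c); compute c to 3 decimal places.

9.200

Σ(b_i − a_i)² = 51·9² + 266·7² = 17165.
c = 2t² / 17165 = 2·281² / 17165 = 9.2002.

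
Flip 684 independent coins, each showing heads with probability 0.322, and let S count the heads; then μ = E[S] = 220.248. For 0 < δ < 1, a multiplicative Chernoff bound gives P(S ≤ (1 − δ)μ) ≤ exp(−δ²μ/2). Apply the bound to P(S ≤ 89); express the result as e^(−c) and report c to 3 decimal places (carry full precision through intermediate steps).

Write 89 = (1 − δ)μ, so δ = 1 − 89/220.248 = 0.5959101…
Then the exponent is δ²μ/2 = (μ − 89)²/(2μ) = 39.106002.

39.106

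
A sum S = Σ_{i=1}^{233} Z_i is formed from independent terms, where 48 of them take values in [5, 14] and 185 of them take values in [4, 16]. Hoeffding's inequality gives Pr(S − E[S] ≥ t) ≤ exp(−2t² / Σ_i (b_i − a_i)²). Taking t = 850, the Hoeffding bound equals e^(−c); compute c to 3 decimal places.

47.334

Σ(b_i − a_i)² = 48·9² + 185·12² = 30528.
c = 2t² / 30528 = 2·850² / 30528 = 47.3336.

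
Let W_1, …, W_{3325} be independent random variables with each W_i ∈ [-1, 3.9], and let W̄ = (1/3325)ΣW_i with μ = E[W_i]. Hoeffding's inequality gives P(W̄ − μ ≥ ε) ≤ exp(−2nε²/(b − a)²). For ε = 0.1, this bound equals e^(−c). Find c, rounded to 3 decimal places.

2.770

c = 2nε²/(b − a)² = 2·3325·0.1² / 4.9² = 2.7697.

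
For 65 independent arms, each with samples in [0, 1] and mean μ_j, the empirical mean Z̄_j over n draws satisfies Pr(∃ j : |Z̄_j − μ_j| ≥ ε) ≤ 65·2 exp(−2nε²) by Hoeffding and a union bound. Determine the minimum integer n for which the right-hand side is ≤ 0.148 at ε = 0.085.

Need 2·65·exp(−2nε²) ≤ 0.148, i.e. exp(−2nε²) ≤ 0.148/130.
So 2nε² ≥ ln(130/0.148) = 6.778077.
Hence n ≥ 6.778077/(2·0.085²) = 469.071.
The smallest integer n is 470.

470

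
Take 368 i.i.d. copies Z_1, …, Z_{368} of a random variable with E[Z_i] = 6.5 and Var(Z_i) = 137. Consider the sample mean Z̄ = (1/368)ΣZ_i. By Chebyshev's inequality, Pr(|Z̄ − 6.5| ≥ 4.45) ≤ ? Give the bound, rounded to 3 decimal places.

0.019

Var(Z̄) = Var(Z_i)/n = 137/368 = 0.37228.
Chebyshev: Pr(|Z̄ − 6.5| ≥ 4.45) ≤ Var(Z̄)/(4.45)² = 137/(368·4.45²) = 0.0188.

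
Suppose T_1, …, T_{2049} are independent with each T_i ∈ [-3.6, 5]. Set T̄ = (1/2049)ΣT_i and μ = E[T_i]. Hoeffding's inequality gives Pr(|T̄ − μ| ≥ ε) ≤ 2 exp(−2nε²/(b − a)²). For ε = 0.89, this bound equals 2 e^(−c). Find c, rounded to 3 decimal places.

43.889

c = 2nε²/(b − a)² = 2·2049·0.89² / 8.6² = 43.8889.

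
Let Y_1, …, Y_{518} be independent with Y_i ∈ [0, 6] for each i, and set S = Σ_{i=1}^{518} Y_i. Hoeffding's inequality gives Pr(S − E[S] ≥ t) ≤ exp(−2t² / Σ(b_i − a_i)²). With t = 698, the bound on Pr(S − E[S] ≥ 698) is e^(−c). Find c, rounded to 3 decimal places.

52.253

Σ(b_i − a_i)² = 518·(6)² = 18648.
c = 2t²/18648 = 2·698²/18648 = 52.2527.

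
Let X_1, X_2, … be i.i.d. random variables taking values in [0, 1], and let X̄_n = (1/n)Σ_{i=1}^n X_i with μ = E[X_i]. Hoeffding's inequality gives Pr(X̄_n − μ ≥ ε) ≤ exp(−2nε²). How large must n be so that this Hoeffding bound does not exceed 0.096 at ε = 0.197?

31

Require exp(−2nε²) ≤ 0.096, i.e. 2nε² ≥ ln(1/0.096) = 2.343407.
So n ≥ 2.343407 / (2·0.197²) = 30.192.
The smallest integer n is 31.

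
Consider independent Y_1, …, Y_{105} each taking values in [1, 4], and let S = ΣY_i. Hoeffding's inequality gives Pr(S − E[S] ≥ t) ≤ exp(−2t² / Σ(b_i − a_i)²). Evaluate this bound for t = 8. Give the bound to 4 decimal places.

Σ(b_i − a_i)² = 105·(3)² = 945.
Exponent = 2·8²/945 = 0.1354.
Bound = exp(−0.1354) = 0.87332.

0.8733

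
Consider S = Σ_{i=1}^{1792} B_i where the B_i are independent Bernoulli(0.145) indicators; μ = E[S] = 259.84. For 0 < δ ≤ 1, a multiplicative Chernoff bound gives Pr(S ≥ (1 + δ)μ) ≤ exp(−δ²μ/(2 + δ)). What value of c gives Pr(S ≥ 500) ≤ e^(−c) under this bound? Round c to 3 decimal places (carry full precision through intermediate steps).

Write 500 = (1 + δ)μ, so δ = 500/259.84 − 1 = 0.9242611…
Then the exponent is δ²μ/(2 + δ) = (500 − μ)² / (μ·(2 + δ)) = 75.906540.

75.907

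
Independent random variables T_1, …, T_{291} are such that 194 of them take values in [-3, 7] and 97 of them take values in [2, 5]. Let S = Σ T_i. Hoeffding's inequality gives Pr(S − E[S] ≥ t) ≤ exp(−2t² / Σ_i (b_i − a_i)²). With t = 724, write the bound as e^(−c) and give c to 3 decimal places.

51.712

Σ(b_i − a_i)² = 194·10² + 97·3² = 20273.
c = 2t² / 20273 = 2·724² / 20273 = 51.7117.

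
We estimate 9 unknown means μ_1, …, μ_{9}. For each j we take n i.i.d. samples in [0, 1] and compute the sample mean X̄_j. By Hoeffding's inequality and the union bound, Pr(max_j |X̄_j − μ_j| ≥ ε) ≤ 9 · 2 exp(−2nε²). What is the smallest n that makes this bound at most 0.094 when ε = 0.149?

Need 2·9·exp(−2nε²) ≤ 0.094, i.e. exp(−2nε²) ≤ 0.094/18.
So 2nε² ≥ ln(18/0.094) = 5.254832.
Hence n ≥ 5.254832/(2·0.149²) = 118.347.
The smallest integer n is 119.

119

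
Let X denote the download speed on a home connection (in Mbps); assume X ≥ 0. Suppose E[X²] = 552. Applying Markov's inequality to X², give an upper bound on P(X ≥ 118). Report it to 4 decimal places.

0.0396

Since X ≥ 0, the event {X ≥ 118} is the same as {X² ≥ 13924}.
Markov's inequality applied to X² gives P(X² ≥ 13924) ≤ E[X²]/13924 = 552/13924 = 0.0396.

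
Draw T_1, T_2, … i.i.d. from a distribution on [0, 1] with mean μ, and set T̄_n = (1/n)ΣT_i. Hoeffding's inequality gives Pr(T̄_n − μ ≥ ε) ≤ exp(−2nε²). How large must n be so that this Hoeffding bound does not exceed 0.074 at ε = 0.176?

Require exp(−2nε²) ≤ 0.074, i.e. 2nε² ≥ ln(1/0.074) = 2.603690.
So n ≥ 2.603690 / (2·0.176²) = 42.028.
The smallest integer n is 43.

43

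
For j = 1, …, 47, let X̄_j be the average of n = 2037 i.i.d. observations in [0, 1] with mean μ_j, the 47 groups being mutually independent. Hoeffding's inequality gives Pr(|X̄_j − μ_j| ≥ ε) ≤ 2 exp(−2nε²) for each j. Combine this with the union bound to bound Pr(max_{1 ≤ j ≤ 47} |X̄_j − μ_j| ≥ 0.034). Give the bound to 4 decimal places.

Per-experiment Hoeffding bound: 2·exp(−2·2037·0.034²) = 2·exp(−4.70954) = 0.018018.
Union bound over 47 events: 47·0.018018 = 0.84684.

0.8468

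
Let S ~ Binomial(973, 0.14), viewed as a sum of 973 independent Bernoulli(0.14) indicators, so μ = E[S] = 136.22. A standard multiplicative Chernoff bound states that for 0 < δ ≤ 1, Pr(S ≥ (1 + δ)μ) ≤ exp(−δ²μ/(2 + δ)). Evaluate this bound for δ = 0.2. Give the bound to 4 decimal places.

0.0840

Exponent = δ²μ/(2 + δ) = 0.2²·136.22/2.2 = 2.4767.
Bound = exp(−2.4767) = 0.08402.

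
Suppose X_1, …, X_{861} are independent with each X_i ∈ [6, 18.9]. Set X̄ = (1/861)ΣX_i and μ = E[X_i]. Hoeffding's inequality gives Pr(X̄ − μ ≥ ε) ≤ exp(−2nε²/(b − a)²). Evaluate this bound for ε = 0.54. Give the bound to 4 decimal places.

0.0489

Exponent: 2nε²/(b − a)² = 2·861·0.54² / 12.9² = 3.01746.
Bound = exp(−3.01746) = 0.04893.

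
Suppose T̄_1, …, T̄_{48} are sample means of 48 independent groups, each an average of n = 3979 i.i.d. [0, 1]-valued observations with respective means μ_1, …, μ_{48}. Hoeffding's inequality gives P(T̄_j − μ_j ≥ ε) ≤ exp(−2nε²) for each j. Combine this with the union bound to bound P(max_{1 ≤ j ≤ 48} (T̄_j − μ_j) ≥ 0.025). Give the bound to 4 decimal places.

0.3320

Per-experiment Hoeffding bound: exp(−2·3979·0.025²) = exp(−4.97375) = 0.0069172.
Union bound over 48 events: 48·0.0069172 = 0.33202.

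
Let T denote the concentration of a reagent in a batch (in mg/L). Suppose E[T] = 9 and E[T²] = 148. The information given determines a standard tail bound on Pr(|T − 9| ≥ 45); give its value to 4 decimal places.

The first two moments determine the variance, so Chebyshev's inequality is the sharpest standard bound available.
Var(T) = E[T²] − (E[T])² = 148 − 81 = 67.
Chebyshev's inequality: Pr(|T − μ| ≥ t) ≤ Var(T)/t² = 67/2025 = 0.0331.

0.0331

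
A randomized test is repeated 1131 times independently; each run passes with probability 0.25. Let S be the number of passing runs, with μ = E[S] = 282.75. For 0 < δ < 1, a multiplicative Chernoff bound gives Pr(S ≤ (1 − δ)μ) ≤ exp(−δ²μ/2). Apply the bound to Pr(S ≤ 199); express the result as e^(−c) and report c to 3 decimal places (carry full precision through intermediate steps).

Write 199 = (1 − δ)μ, so δ = 1 − 199/282.75 = 0.2961981…
Then the exponent is δ²μ/2 = (μ − 199)²/(2μ) = 12.403294.

12.403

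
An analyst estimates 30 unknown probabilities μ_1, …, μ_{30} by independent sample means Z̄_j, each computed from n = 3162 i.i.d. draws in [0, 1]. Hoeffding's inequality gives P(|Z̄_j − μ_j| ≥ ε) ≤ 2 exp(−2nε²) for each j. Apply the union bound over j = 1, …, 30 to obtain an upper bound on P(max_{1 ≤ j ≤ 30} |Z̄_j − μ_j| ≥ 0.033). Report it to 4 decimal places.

Per-experiment Hoeffding bound: 2·exp(−2·3162·0.033²) = 2·exp(−6.88684) = 0.0020423.
Union bound over 30 events: 30·0.0020423 = 0.06127.

0.0613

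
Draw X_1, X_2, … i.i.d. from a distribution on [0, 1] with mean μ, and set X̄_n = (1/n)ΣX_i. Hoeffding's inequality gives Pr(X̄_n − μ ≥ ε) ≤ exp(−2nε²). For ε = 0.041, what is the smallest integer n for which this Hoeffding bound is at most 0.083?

741

Require exp(−2nε²) ≤ 0.083, i.e. 2nε² ≥ ln(1/0.083) = 2.488915.
So n ≥ 2.488915 / (2·0.041²) = 740.308.
The smallest integer n is 741.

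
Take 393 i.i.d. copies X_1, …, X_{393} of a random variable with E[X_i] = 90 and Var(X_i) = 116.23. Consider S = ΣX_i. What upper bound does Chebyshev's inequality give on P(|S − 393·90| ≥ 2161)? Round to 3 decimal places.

Var(S) = n·Var(X_i) = 393·116.23 = 45678.39.
Chebyshev: P(|S − 393·90| ≥ 2161) ≤ Var(S)/2161² = 45678.39/4669921 = 0.0098.

0.010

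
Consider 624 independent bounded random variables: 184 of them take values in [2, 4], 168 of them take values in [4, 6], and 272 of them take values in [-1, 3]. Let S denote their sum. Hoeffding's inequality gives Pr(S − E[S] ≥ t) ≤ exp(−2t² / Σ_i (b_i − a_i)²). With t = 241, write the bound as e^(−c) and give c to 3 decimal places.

Σ(b_i − a_i)² = 184·2² + 168·2² + 272·4² = 5760.
c = 2t² / 5760 = 2·241² / 5760 = 20.1670.

20.167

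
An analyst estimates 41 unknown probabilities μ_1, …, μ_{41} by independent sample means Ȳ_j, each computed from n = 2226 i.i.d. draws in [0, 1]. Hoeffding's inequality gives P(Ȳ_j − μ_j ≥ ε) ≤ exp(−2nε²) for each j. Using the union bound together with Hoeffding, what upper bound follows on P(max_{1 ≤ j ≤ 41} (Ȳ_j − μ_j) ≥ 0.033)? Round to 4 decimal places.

0.3215

Per-experiment Hoeffding bound: exp(−2·2226·0.033²) = exp(−4.84823) = 0.0078423.
Union bound over 41 events: 41·0.0078423 = 0.32153.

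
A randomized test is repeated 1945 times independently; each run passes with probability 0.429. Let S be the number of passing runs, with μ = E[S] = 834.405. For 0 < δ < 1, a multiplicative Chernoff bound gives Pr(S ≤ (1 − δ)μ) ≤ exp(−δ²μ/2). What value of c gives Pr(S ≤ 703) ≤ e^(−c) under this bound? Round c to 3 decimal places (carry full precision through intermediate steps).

Write 703 = (1 − δ)μ, so δ = 1 − 703/834.405 = 0.1574835…
Then the exponent is δ²μ/2 = (μ − 703)²/(2μ) = 10.347058.

10.347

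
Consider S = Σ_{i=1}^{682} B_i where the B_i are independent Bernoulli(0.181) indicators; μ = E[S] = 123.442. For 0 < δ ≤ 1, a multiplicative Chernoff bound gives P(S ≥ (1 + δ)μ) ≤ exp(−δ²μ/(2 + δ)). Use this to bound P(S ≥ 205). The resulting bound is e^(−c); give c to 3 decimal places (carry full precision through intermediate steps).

Write 205 = (1 + δ)μ, so δ = 205/123.442 − 1 = 0.660699…
Then the exponent is δ²μ/(2 + δ) = (205 − μ)² / (μ·(2 + δ)) = 20.252304.

20.252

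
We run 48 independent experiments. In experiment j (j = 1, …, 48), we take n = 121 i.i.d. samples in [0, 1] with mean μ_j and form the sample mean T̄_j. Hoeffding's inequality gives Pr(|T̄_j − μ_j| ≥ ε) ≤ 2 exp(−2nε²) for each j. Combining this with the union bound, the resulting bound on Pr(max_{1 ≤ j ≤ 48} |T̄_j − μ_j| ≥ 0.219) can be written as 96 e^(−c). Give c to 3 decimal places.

Union bound over the 48 events: Pr(max_{1 ≤ j ≤ 48} |T̄_j − μ_j| ≥ 0.219) ≤ 48·2·exp(−2nε²) = 96 exp(−2·121·0.219²).
So c = 2·121·0.219² = 11.6066.

11.607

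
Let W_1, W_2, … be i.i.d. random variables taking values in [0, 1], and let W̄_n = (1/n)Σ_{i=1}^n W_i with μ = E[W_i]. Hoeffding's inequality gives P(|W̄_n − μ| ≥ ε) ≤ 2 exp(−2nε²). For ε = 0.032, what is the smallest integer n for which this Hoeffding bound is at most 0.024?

2160

Require 2·exp(−2nε²) ≤ 0.024, i.e. 2nε² ≥ ln(2/0.024) = 4.422849.
So n ≥ 4.422849 / (2·0.032²) = 2159.594.
The smallest integer n is 2160.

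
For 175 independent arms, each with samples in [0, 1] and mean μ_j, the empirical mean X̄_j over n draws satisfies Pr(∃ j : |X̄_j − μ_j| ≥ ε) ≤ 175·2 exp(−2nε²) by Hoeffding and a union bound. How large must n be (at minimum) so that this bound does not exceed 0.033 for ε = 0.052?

1714

Need 2·175·exp(−2nε²) ≤ 0.033, i.e. exp(−2nε²) ≤ 0.033/350.
So 2nε² ≥ ln(350/0.033) = 9.269181.
Hence n ≥ 9.269181/(2·0.052²) = 1713.976.
The smallest integer n is 1714.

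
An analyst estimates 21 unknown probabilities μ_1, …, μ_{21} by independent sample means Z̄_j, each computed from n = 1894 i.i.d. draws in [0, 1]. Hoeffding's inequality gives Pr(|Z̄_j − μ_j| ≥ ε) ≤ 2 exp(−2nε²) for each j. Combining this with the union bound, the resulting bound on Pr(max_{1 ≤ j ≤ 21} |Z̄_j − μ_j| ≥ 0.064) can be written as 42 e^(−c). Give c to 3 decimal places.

15.516

Union bound over the 21 events: Pr(max_{1 ≤ j ≤ 21} |Z̄_j − μ_j| ≥ 0.064) ≤ 21·2·exp(−2nε²) = 42 exp(−2·1894·0.064²).
So c = 2·1894·0.064² = 15.5156.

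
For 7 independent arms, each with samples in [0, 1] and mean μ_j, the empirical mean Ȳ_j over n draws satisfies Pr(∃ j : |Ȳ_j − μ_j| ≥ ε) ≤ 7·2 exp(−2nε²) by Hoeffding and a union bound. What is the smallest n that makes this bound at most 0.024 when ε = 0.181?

98

Need 2·7·exp(−2nε²) ≤ 0.024, i.e. exp(−2nε²) ≤ 0.024/14.
So 2nε² ≥ ln(14/0.024) = 6.368759.
Hence n ≥ 6.368759/(2·0.181²) = 97.200.
The smallest integer n is 98.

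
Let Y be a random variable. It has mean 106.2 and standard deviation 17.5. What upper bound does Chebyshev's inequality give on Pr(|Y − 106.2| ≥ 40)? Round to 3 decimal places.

Chebyshev: Pr(|Y − μ| ≥ t) ≤ Var(Y)/t².
Var(Y) = σ² = 17.5² = 306.25.
Bound = 306.25 / 1600 = 0.1914.

0.191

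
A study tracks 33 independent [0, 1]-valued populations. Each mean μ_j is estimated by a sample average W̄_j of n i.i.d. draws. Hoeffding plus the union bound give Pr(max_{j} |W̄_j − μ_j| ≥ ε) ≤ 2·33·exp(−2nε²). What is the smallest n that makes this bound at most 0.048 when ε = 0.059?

1038

Need 2·33·exp(−2nε²) ≤ 0.048, i.e. exp(−2nε²) ≤ 0.048/66.
So 2nε² ≥ ln(66/0.048) = 7.226209.
Hence n ≥ 7.226209/(2·0.059²) = 1037.950.
The smallest integer n is 1038.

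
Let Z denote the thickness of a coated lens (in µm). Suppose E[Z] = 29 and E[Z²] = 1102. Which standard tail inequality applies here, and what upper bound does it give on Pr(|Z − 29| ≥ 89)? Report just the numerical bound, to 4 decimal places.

0.0330

The first two moments determine the variance, so Chebyshev's inequality is the sharpest standard bound available.
Var(Z) = E[Z²] − (E[Z])² = 1102 − 841 = 261.
Chebyshev's inequality: Pr(|Z − μ| ≥ t) ≤ Var(Z)/t² = 261/7921 = 0.0330.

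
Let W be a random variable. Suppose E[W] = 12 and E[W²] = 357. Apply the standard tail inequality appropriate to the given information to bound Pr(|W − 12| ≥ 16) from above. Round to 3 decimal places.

The first two moments determine the variance, so Chebyshev's inequality is the sharpest standard bound available.
Var(W) = E[W²] − (E[W])² = 357 − 144 = 213.
Chebyshev's inequality: Pr(|W − μ| ≥ t) ≤ Var(W)/t² = 213/256 = 0.8320.

0.832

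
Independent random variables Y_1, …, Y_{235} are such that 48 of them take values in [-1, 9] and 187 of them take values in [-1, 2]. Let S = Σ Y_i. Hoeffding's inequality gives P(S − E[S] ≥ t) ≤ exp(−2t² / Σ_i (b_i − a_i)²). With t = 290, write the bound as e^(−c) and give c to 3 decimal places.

25.945

Σ(b_i − a_i)² = 48·10² + 187·3² = 6483.
c = 2t² / 6483 = 2·290² / 6483 = 25.9448.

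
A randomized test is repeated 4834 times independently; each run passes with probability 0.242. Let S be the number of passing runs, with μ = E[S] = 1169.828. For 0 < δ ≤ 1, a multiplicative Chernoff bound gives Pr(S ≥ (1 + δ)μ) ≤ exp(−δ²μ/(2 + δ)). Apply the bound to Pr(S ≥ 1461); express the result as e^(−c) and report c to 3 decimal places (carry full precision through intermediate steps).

Write 1461 = (1 + δ)μ, so δ = 1461/1169.828 − 1 = 0.2489015…
Then the exponent is δ²μ/(2 + δ) = (1461 − μ)² / (μ·(2 + δ)) = 32.226027.

32.226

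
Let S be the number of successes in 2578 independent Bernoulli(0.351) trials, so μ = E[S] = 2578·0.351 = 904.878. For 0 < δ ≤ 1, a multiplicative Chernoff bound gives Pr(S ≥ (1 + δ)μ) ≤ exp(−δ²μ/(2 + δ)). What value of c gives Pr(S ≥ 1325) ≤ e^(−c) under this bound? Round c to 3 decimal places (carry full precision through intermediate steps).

Write 1325 = (1 + δ)μ, so δ = 1325/904.878 − 1 = 0.4642858…
Then the exponent is δ²μ/(2 + δ) = (1325 − μ)² / (μ·(2 + δ)) = 79.153431.

79.153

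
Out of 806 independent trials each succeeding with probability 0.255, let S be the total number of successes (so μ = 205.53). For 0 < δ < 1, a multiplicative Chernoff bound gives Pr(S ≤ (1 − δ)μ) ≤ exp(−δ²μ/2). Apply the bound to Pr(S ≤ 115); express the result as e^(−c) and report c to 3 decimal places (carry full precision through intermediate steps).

Write 115 = (1 − δ)μ, so δ = 1 − 115/205.53 = 0.440471…
Then the exponent is δ²μ/2 = (μ − 115)²/(2μ) = 19.937919.

19.938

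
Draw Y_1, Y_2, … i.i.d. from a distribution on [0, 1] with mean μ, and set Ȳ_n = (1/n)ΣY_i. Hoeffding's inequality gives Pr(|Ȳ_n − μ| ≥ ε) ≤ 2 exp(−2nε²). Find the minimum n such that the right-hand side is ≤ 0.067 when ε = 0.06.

Require 2·exp(−2nε²) ≤ 0.067, i.e. 2nε² ≥ ln(2/0.067) = 3.396210.
So n ≥ 3.396210 / (2·0.06²) = 471.696.
The smallest integer n is 472.

472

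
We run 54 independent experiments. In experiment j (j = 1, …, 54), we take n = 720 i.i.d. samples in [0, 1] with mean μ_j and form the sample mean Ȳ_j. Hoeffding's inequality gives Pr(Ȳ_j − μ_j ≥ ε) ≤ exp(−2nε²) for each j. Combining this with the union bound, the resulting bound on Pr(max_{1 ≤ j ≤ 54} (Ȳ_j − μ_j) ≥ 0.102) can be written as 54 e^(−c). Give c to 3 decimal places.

Union bound over the 54 events: Pr(max_{1 ≤ j ≤ 54} (Ȳ_j − μ_j) ≥ 0.102) ≤ 54·exp(−2nε²) = 54 exp(−2·720·0.102²).
So c = 2·720·0.102² = 14.9818.

14.982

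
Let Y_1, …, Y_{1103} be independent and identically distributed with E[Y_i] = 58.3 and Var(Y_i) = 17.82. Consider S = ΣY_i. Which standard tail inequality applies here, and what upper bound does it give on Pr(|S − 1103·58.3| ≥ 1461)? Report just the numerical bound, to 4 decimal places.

0.0092

With mean and variance of each term known, Chebyshev's inequality bounds the deviation of the sum (or sample mean).
Var(S) = n·Var(Y_i) = 1103·17.82 = 19655.46.
Chebyshev: Pr(|S − 1103·58.3| ≥ 1461) ≤ Var(S)/1461² = 19655.46/2134521 = 0.0092.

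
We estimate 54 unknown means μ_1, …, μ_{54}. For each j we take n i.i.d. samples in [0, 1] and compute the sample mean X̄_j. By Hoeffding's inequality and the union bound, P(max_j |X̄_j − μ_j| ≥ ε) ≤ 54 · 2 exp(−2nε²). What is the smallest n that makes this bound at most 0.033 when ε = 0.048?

1757

Need 2·54·exp(−2nε²) ≤ 0.033, i.e. exp(−2nε²) ≤ 0.033/108.
So 2nε² ≥ ln(108/0.033) = 8.093379.
Hence n ≥ 8.093379/(2·0.048²) = 1756.376.
The smallest integer n is 1757.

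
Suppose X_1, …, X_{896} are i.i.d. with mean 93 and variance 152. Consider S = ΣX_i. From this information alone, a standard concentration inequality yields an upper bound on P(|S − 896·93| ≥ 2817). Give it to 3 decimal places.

With mean and variance of each term known, Chebyshev's inequality bounds the deviation of the sum (or sample mean).
Var(S) = n·Var(X_i) = 896·152 = 136192.
Chebyshev: P(|S − 896·93| ≥ 2817) ≤ Var(S)/2817² = 136192/7935489 = 0.0172.

0.017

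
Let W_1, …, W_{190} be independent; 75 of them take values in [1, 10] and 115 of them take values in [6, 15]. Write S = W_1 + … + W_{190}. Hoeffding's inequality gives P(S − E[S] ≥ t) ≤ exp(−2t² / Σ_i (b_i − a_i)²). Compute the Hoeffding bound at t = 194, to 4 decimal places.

0.0075

Σ(b_i − a_i)² = 75·9² + 115·9² = 15390.
Exponent = 2·194² / 15390 = 4.89097.
Bound = exp(−4.89097) = 0.00751.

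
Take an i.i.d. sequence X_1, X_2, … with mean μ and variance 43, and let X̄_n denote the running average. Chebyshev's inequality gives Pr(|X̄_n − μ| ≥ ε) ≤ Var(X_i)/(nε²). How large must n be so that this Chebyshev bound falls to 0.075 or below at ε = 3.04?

63

Require 43/(n·3.04²) ≤ 0.075, i.e. n ≥ 43/(0.075·3.04²) = 62.038.
The smallest integer n is 63.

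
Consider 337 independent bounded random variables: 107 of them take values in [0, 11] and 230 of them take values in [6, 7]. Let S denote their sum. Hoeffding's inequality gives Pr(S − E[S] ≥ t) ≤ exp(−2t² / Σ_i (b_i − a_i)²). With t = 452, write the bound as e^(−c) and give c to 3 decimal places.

Σ(b_i − a_i)² = 107·11² + 230·1² = 13177.
c = 2t² / 13177 = 2·452² / 13177 = 31.0092.

31.009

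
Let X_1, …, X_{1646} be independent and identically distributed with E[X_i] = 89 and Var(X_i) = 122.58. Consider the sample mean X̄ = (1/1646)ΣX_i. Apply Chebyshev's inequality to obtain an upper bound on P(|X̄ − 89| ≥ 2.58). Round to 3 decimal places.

0.011

Var(X̄) = Var(X_i)/n = 122.58/1646 = 0.074471.
Chebyshev: P(|X̄ − 89| ≥ 2.58) ≤ Var(X̄)/(2.58)² = 122.58/(1646·2.58²) = 0.0112.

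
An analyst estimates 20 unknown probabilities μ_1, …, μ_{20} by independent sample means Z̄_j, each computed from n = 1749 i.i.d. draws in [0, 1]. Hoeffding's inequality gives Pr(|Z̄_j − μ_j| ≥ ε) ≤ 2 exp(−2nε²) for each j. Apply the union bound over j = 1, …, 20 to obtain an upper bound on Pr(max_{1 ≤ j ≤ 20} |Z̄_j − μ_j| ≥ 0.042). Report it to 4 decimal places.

Per-experiment Hoeffding bound: 2·exp(−2·1749·0.042²) = 2·exp(−6.17047) = 0.0041805.
Union bound over 20 events: 20·0.0041805 = 0.08361.

0.0836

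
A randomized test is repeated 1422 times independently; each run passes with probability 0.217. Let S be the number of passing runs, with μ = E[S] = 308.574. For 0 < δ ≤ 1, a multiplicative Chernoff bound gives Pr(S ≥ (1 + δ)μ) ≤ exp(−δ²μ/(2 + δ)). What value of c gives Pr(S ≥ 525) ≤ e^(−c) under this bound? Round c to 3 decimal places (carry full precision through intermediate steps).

56.192

Write 525 = (1 + δ)μ, so δ = 525/308.574 − 1 = 0.7013747…
Then the exponent is δ²μ/(2 + δ) = (525 − μ)² / (μ·(2 + δ)) = 56.192028.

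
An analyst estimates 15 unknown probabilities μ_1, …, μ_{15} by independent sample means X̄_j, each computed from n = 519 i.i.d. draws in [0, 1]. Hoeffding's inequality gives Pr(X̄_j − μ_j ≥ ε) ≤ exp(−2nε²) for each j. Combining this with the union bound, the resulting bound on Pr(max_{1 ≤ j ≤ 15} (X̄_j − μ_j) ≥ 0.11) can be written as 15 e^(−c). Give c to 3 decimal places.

12.560

Union bound over the 15 events: Pr(max_{1 ≤ j ≤ 15} (X̄_j − μ_j) ≥ 0.11) ≤ 15·exp(−2nε²) = 15 exp(−2·519·0.11²).
So c = 2·519·0.11² = 12.5598.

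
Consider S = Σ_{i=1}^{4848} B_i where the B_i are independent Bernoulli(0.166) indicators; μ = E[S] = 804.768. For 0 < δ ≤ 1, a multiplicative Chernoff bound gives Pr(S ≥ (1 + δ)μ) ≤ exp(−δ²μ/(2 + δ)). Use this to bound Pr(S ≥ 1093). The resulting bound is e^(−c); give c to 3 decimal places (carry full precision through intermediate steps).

Write 1093 = (1 + δ)μ, so δ = 1093/804.768 − 1 = 0.3581554…
Then the exponent is δ²μ/(2 + δ) = (1093 − μ)² / (μ·(2 + δ)) = 43.776524.

43.777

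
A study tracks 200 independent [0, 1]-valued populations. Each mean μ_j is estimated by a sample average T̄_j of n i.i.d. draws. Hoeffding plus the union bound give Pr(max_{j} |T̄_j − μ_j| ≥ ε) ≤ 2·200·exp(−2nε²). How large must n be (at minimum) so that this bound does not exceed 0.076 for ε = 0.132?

246

Need 2·200·exp(−2nε²) ≤ 0.076, i.e. exp(−2nε²) ≤ 0.076/400.
So 2nε² ≥ ln(400/0.076) = 8.568486.
Hence n ≥ 8.568486/(2·0.132²) = 245.882.
The smallest integer n is 246.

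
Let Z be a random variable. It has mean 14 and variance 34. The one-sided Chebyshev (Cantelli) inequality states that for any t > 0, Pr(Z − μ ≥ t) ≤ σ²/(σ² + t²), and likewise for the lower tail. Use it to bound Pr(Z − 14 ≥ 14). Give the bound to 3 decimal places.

Here σ² = 34 and t = 14, so σ² + t² = 230.
Cantelli's bound: 34/230 = 0.1478.

0.148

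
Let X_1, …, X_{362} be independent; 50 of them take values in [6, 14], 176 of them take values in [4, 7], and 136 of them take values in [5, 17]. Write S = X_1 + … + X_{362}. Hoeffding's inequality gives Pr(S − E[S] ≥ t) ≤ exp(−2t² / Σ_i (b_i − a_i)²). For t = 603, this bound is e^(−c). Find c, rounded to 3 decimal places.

Σ(b_i − a_i)² = 50·8² + 176·3² + 136·12² = 24368.
c = 2t² / 24368 = 2·603² / 24368 = 29.8432.

29.843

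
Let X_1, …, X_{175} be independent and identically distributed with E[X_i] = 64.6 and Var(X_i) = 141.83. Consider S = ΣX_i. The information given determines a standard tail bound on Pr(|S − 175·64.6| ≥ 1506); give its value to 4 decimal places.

0.0109

With mean and variance of each term known, Chebyshev's inequality bounds the deviation of the sum (or sample mean).
Var(S) = n·Var(X_i) = 175·141.83 = 24820.25.
Chebyshev: Pr(|S − 175·64.6| ≥ 1506) ≤ Var(S)/1506² = 24820.25/2268036 = 0.0109.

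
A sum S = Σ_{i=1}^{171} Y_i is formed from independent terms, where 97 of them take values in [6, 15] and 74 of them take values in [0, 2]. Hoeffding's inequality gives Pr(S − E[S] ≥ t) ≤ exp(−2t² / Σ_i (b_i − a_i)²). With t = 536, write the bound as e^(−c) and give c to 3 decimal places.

70.476

Σ(b_i − a_i)² = 97·9² + 74·2² = 8153.
c = 2t² / 8153 = 2·536² / 8153 = 70.4761.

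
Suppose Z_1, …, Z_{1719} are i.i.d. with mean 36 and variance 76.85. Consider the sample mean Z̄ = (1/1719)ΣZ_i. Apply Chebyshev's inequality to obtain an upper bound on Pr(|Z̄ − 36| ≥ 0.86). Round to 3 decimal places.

0.060

Var(Z̄) = Var(Z_i)/n = 76.85/1719 = 0.044706.
Chebyshev: Pr(|Z̄ − 36| ≥ 0.86) ≤ Var(Z̄)/(0.86)² = 76.85/(1719·0.86²) = 0.0604.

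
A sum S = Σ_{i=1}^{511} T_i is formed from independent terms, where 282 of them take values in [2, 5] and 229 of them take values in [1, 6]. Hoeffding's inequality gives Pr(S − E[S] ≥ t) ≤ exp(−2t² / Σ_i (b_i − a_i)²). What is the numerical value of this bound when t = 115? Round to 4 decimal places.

Σ(b_i − a_i)² = 282·3² + 229·5² = 8263.
Exponent = 2·115² / 8263 = 3.20102.
Bound = exp(−3.20102) = 0.04072.

0.0407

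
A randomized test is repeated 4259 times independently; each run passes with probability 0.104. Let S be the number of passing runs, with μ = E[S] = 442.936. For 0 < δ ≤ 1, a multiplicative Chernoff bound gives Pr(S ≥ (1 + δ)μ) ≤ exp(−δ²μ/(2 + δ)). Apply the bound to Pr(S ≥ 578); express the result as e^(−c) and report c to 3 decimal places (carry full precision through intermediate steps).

17.868

Write 578 = (1 + δ)μ, so δ = 578/442.936 − 1 = 0.3049289…
Then the exponent is δ²μ/(2 + δ) = (578 − μ)² / (μ·(2 + δ)) = 17.868196.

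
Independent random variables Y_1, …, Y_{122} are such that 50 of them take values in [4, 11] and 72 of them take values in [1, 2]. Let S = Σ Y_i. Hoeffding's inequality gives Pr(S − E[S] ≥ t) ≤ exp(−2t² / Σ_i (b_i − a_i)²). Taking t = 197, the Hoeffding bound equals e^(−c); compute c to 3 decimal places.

Σ(b_i − a_i)² = 50·7² + 72·1² = 2522.
c = 2t² / 2522 = 2·197² / 2522 = 30.7764.

30.776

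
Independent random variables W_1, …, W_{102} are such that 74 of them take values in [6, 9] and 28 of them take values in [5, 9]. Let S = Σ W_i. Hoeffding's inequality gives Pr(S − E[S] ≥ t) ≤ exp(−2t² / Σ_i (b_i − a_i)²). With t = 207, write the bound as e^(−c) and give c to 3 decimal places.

Σ(b_i − a_i)² = 74·3² + 28·4² = 1114.
c = 2t² / 1114 = 2·207² / 1114 = 76.9282.

76.928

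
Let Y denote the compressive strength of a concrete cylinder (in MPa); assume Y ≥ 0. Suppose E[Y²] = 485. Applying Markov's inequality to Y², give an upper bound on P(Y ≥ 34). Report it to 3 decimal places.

Since Y ≥ 0, the event {Y ≥ 34} is the same as {Y² ≥ 1156}.
Markov's inequality applied to Y² gives P(Y² ≥ 1156) ≤ E[Y²]/1156 = 485/1156 = 0.4196.

0.420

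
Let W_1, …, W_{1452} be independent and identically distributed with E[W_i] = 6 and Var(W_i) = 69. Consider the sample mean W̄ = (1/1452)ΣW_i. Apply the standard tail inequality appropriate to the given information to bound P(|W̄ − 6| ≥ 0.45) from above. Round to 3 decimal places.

With mean and variance of each term known, Chebyshev's inequality bounds the deviation of the sum (or sample mean).
Var(W̄) = Var(W_i)/n = 69/1452 = 0.047521.
Chebyshev: P(|W̄ − 6| ≥ 0.45) ≤ Var(W̄)/(0.45)² = 69/(1452·0.45²) = 0.2347.

0.235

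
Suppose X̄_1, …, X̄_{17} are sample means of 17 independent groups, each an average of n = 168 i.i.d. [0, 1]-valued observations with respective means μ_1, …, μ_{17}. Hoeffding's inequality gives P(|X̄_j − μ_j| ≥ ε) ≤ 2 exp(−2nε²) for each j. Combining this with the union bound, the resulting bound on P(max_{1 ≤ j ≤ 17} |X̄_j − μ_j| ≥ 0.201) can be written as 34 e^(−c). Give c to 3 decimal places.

13.575

Union bound over the 17 events: P(max_{1 ≤ j ≤ 17} |X̄_j − μ_j| ≥ 0.201) ≤ 17·2·exp(−2nε²) = 34 exp(−2·168·0.201²).
So c = 2·168·0.201² = 13.5747.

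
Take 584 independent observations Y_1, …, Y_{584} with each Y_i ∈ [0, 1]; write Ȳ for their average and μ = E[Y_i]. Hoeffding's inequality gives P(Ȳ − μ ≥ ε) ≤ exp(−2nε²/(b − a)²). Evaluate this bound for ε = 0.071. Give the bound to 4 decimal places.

0.0028

Exponent: 2nε²/(b − a)² = 2·584·0.071² / 1² = 5.88789.
Bound = exp(−5.88789) = 0.00277.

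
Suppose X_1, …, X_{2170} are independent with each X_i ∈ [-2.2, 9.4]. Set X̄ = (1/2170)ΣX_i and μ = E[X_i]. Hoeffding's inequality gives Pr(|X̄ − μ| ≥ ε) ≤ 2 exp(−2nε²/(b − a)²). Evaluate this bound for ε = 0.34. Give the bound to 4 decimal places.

0.0481

Exponent: 2nε²/(b − a)² = 2·2170·0.34² / 11.6² = 3.72848.
Bound = 2·exp(−3.72848) = 0.04806.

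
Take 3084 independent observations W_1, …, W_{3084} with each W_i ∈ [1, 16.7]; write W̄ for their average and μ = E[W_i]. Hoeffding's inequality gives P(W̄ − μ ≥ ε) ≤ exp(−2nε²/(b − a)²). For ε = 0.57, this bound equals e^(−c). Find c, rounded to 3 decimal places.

8.130

c = 2nε²/(b − a)² = 2·3084·0.57² / 15.7² = 8.1301.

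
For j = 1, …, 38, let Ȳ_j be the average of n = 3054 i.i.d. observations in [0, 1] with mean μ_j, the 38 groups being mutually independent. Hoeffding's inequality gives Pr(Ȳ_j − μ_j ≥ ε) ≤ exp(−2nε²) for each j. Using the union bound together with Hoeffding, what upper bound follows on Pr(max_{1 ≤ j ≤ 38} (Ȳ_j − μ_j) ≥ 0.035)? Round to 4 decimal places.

0.0214

Per-experiment Hoeffding bound: exp(−2·3054·0.035²) = exp(−7.48230) = 0.00056296.
Union bound over 38 events: 38·0.00056296 = 0.02139.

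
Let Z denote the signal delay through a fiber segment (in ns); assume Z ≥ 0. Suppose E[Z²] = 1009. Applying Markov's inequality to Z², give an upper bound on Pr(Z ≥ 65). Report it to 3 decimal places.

0.239

Since Z ≥ 0, the event {Z ≥ 65} is the same as {Z² ≥ 4225}.
Markov's inequality applied to Z² gives Pr(Z² ≥ 4225) ≤ E[Z²]/4225 = 1009/4225 = 0.2388.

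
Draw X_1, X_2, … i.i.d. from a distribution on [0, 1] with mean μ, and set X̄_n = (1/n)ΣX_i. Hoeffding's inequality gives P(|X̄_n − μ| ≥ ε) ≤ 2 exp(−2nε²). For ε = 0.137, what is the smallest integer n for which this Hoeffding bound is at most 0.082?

86

Require 2·exp(−2nε²) ≤ 0.082, i.e. 2nε² ≥ ln(2/0.082) = 3.194183.
So n ≥ 3.194183 / (2·0.137²) = 85.092.
The smallest integer n is 86.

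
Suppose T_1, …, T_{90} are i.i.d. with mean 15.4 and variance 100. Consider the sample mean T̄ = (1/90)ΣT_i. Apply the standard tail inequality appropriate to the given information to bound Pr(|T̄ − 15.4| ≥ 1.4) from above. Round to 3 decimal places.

With mean and variance of each term known, Chebyshev's inequality bounds the deviation of the sum (or sample mean).
Var(T̄) = Var(T_i)/n = 100/90 = 1.1111.
Chebyshev: Pr(|T̄ − 15.4| ≥ 1.4) ≤ Var(T̄)/(1.4)² = 100/(90·1.4²) = 0.5669.

0.567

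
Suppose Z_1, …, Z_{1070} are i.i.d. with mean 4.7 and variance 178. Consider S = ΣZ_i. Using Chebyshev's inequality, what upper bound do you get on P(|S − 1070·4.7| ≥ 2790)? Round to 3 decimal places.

0.024

Var(S) = n·Var(Z_i) = 1070·178 = 190460.
Chebyshev: P(|S − 1070·4.7| ≥ 2790) ≤ Var(S)/2790² = 190460/7784100 = 0.0245.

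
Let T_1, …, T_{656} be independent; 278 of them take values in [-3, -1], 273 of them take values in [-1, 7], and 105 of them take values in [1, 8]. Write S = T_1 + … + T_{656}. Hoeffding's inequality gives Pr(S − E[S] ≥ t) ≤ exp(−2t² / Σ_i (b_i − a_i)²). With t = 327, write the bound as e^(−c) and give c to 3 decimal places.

9.013

Σ(b_i − a_i)² = 278·2² + 273·8² + 105·7² = 23729.
c = 2t² / 23729 = 2·327² / 23729 = 9.0125.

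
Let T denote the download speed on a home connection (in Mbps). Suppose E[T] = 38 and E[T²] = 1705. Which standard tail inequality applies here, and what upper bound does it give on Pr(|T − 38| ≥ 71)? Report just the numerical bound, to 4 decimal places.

0.0518

The first two moments determine the variance, so Chebyshev's inequality is the sharpest standard bound available.
Var(T) = E[T²] − (E[T])² = 1705 − 1444 = 261.
Chebyshev's inequality: Pr(|T − μ| ≥ t) ≤ Var(T)/t² = 261/5041 = 0.0518.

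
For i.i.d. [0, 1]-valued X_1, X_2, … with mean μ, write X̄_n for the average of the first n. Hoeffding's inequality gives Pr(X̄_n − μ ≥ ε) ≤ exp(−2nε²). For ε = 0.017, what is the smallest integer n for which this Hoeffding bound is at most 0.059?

Require exp(−2nε²) ≤ 0.059, i.e. 2nε² ≥ ln(1/0.059) = 2.830218.
So n ≥ 2.830218 / (2·0.017²) = 4896.571.
The smallest integer n is 4897.

4897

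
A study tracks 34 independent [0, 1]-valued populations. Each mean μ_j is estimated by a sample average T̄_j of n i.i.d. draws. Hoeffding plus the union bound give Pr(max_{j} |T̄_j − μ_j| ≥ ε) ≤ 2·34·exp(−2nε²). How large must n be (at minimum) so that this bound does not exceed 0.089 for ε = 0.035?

Need 2·34·exp(−2nε²) ≤ 0.089, i.e. exp(−2nε²) ≤ 0.089/68.
So 2nε² ≥ ln(68/0.089) = 6.638627.
Hence n ≥ 6.638627/(2·0.035²) = 2709.644.
The smallest integer n is 2710.

2710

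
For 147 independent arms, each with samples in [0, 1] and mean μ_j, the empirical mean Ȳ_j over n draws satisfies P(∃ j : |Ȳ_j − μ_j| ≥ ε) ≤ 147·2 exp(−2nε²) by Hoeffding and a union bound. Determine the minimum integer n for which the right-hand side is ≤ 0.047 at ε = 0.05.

Need 2·147·exp(−2nε²) ≤ 0.047, i.e. exp(−2nε²) ≤ 0.047/294.
So 2nε² ≥ ln(294/0.047) = 8.741187.
Hence n ≥ 8.741187/(2·0.05²) = 1748.237.
The smallest integer n is 1749.

1749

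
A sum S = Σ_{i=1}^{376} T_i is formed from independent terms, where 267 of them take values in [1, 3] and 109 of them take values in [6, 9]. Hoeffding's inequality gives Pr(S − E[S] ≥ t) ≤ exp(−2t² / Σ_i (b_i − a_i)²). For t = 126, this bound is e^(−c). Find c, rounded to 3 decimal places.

Σ(b_i − a_i)² = 267·2² + 109·3² = 2049.
c = 2t² / 2049 = 2·126² / 2049 = 15.4963.

15.496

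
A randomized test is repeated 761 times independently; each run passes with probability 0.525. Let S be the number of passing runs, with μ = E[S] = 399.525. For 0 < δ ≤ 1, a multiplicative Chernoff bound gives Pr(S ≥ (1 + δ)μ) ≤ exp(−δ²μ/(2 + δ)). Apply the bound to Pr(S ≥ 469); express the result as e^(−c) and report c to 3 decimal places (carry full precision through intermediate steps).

Write 469 = (1 + δ)μ, so δ = 469/399.525 − 1 = 0.173894…
Then the exponent is δ²μ/(2 + δ) = (469 − μ)² / (μ·(2 + δ)) = 5.557440.

5.557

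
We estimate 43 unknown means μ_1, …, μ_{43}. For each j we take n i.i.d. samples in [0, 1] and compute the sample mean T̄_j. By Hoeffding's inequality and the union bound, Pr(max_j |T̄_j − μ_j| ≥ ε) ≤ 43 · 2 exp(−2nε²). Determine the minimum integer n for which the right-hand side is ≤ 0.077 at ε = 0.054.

Need 2·43·exp(−2nε²) ≤ 0.077, i.e. exp(−2nε²) ≤ 0.077/86.
So 2nε² ≥ ln(86/0.077) = 7.018297.
Hence n ≥ 7.018297/(2·0.054²) = 1203.412.
The smallest integer n is 1204.

1204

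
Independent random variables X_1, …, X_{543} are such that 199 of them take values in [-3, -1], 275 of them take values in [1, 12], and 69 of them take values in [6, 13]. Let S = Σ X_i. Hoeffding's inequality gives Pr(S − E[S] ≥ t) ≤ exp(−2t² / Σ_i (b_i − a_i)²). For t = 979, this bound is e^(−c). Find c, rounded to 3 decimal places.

Σ(b_i − a_i)² = 199·2² + 275·11² + 69·7² = 37452.
c = 2t² / 37452 = 2·979² / 37452 = 51.1824.

51.182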